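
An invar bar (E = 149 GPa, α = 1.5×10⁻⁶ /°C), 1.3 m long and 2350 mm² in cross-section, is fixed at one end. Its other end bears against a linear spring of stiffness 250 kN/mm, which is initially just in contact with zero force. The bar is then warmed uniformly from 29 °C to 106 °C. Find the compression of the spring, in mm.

If the spring were absent the bar would lengthen by αΔT L = 1.5×10⁻⁶ × 77 × 1300 = 0.1502 mm.
Let P be the compressive force at the spring. The bar shortens elastically by PL/(AE) and the spring compresses by P/k; together these equal δ_free.
So P = δ_free / [L/(AE) + 1/k] = 0.1502 / [ 1300/(2350×149×10³) + 1/(250×10³) ].
P = 0.1502 / 7.713×10⁻⁶ = 19470 N.
Spring compression = P/k = 19470/(250×10³) = 0.07787 mm.

δ ≈ 0.0779 mm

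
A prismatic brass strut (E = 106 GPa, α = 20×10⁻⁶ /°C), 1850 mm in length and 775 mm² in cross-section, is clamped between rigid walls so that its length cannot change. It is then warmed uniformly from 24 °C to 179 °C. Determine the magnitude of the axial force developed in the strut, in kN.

The ends cannot move, so σ = EαΔT = 106×10³ × 20×10⁻⁶ × 155 = 328.6 MPa.
Axial force P = σA = 328.6 × 775 = 254700 N = 254.7 kN, compressive.

P ≈ 255 kN (compressive)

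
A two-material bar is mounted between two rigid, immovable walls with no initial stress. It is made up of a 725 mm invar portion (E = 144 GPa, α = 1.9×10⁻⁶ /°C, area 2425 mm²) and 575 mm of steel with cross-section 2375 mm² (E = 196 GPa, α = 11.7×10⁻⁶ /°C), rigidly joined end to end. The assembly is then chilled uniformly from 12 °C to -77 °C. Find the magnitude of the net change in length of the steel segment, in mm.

If the supports were absent, the total length change would be Σ αᵢΔT Lᵢ = 1.9×10⁻⁶×89×725 + 11.7×10⁻⁶×89×575 = 0.7213 mm.
The rigid supports impose zero overall length change; the single axial force P common to all segments must satisfy P Σ Lᵢ/(AᵢEᵢ) = δ_free.
The series flexibility is Σ Lᵢ/(AᵢEᵢ) = 725/(2425×144×10³) + 575/(2375×196×10³) = 3.311×10⁻⁶ mm/N.
So P = 0.7213 / 3.311×10⁻⁶ = 217.8 kN, tensile.
For the steel segment, free thermal change = 11.7×10⁻⁶×89×575 = 0.5987 mm and elastic change from P = 217800×575/(2375×196×10³) = 0.2691 mm; these oppose, so the net change is 0.33 mm (segment shortens).

|ΔL| ≈ 0.33 mm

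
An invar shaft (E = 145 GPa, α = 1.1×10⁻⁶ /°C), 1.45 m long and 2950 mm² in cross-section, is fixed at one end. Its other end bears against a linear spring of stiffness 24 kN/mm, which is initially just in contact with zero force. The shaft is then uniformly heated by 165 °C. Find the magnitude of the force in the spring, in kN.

P ≈ 5.84 kN

If the spring were absent the shaft would lengthen by αΔT L = 1.1×10⁻⁶ × 165 × 1450 = 0.2632 mm.
Let P be the compressive force at the spring. The shaft shortens elastically by PL/(AE) and the spring compresses by P/k; together these equal δ_free.
P [ L/(AE) + 1/k ] = δ_free → P [ 1450/(2950×145×10³) + 1/(24×10³) ] = 0.2632.
P = 0.2632 / 4.506×10⁻⁵ = 5841 N.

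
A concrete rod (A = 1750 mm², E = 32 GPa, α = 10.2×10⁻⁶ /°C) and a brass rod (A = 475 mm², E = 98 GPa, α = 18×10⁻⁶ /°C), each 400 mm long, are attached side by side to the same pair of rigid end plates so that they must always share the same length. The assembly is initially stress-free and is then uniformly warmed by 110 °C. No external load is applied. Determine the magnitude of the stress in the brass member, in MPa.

σ ≈ 45.9 MPa (compressive)

Both members must finish at the same length. With the larger α, the brass tends to over-expand; the plates restrain it, putting the brass in compression and the concrete in tension. With no external load the two internal forces are equal and opposite, magnitude P.
Setting the final lengths equal and cancelling L: (α₁ − α₂)ΔT = P/(A₁E₁) + P/(A₂E₂).
|α₁ − α₂|·ΔT = 7.8×10⁻⁶ × 110 = 0.000858.
1/(A₁E₁) + 1/(A₂E₂) = 1/(1750×32×10³) + 1/(475×98×10³) = 3.934×10⁻⁸ N⁻¹.
P = 0.000858 / 3.934×10⁻⁸ = 21810 N = 21.81 kN.
σ_{brass} = P/A₂ = 21810/475 = 45.92 MPa, compressive.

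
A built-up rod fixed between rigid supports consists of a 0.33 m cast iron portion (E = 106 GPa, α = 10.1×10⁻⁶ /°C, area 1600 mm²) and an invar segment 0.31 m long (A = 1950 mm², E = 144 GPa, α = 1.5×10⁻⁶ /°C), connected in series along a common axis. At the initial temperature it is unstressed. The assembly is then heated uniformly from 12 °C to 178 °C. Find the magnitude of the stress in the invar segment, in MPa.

σ ≈ 106 MPa (compressive)

Free thermal expansion of the whole bar: Σ αᵢΔT Lᵢ = 10.1×10⁻⁶×166×330 + 1.5×10⁻⁶×166×310 = 0.6305 mm.
The walls prevent any net length change, so an axial force P (same in every segment) develops. Compatibility: P · Σ Lᵢ/(AᵢEᵢ) = δ_free.
The series flexibility is Σ Lᵢ/(AᵢEᵢ) = 330/(1600×106×10³) + 310/(1950×144×10³) = 3.05×10⁻⁶ mm/N.
So P = 0.6305 / 3.05×10⁻⁶ = 206.7 kN, compressive.
σ_{invar} = P / A = 206700 / 1950 = 106 MPa.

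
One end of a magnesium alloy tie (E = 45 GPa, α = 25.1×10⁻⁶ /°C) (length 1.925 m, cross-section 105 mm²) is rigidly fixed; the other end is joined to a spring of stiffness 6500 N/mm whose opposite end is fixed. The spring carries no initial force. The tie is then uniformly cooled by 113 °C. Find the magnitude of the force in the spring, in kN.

P ≈ 9.73 kN

Free thermal contraction: δ_free = αΔT L = 25.1×10⁻⁶ × 113 × 1925 = 5.46 mm.
Let P be the tensile force in the spring. The tie extends elastically by PL/(AE) and the spring stretches by P/k; together these equal δ_free.
So P = δ_free / [L/(AE) + 1/k] = 5.46 / [ 1925/(105×45×10³) + 1/(6500) ].
P = 5.46 / 0.0005613 = 9728 N.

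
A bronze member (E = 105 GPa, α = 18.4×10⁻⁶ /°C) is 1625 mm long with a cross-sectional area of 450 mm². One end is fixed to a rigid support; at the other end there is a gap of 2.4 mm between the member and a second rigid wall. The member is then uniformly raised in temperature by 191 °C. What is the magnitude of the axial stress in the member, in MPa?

Unrestrained expansion: δ_free = αΔT L = 18.4×10⁻⁶ × 191 × 1625 = 5.711 mm.
After closing the 2.4 mm clearance, 5.711 − 2.4 = 3.311 mm of expansion remains to be suppressed by the wall.
That suppressed elongation corresponds to σ = E·Δ/L = 105×10³ × 3.311/1625 = 213.9 MPa.

σ ≈ 214 MPa (compressive)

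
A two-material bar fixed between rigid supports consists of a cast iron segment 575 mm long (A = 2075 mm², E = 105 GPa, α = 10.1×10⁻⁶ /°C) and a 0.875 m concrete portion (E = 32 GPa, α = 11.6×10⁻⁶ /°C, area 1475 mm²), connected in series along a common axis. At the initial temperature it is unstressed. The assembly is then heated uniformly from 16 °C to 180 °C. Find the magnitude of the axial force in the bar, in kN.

Free thermal expansion of the whole bar: Σ αᵢΔT Lᵢ = 10.1×10⁻⁶×164×575 + 11.6×10⁻⁶×164×875 = 2.617 mm.
Since the ends are fixed, an axial force P builds up, equal in every segment, with P · Σ Lᵢ/(AᵢEᵢ) = δ_free.
The series flexibility is Σ Lᵢ/(AᵢEᵢ) = 575/(2075×105×10³) + 875/(1475×32×10³) = 2.118×10⁻⁵ mm/N.
So P = 2.617 / 2.118×10⁻⁵ = 123.6 kN, compressive.

P ≈ 124 kN (compressive)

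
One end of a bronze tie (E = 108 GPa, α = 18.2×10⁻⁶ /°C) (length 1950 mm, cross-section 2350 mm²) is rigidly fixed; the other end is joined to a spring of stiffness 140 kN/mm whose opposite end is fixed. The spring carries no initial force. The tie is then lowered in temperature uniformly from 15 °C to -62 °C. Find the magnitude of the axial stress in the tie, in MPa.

σ ≈ 78.4 MPa (tensile)

Free thermal contraction: δ_free = αΔT L = 18.2×10⁻⁶ × 77 × 1950 = 2.733 mm.
With a force P in the spring, the elastic change of the tie is PL/(AE) and that of the spring is P/k; compatibility requires their sum to equal δ_free.
P [ L/(AE) + 1/k ] = δ_free → P [ 1950/(2350×108×10³) + 1/(140×10³) ] = 2.733.
P = 2.733 / 1.483×10⁻⁵ = 184300 N.
σ = P/A = 184300/2350 = 78.43 MPa.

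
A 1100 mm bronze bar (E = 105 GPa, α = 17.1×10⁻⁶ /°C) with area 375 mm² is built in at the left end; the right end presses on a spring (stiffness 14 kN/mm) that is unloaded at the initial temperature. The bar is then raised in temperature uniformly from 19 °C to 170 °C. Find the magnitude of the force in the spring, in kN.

The unrestrained thermal change is αΔT L = 17.1×10⁻⁶ × 151 × 1100 = 2.84 mm.
Let P be the compressive force at the spring. The bar shortens elastically by PL/(AE) and the spring compresses by P/k; together these equal δ_free.
P [ L/(AE) + 1/k ] = δ_free → P [ 1100/(375×105×10³) + 1/(14×10³) ] = 2.84.
P = 2.84 / 9.937×10⁻⁵ = 28580 N.

P ≈ 28.6 kN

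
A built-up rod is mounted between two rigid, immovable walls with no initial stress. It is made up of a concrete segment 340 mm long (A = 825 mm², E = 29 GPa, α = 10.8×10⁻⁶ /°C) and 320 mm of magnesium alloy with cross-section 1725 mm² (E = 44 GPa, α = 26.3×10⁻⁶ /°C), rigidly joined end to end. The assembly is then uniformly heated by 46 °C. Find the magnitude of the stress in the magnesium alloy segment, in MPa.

With the walls removed the bar would change length by δ_free = Σ αᵢΔT Lᵢ = 10.8×10⁻⁶×46×340 + 26.3×10⁻⁶×46×320 = 0.556 mm.
Since the ends are fixed, an axial force P builds up, equal in every segment, with P · Σ Lᵢ/(AᵢEᵢ) = δ_free.
The series flexibility is Σ Lᵢ/(AᵢEᵢ) = 340/(825×29×10³) + 320/(1725×44×10³) = 1.843×10⁻⁵ mm/N.
So P = 0.556 / 1.843×10⁻⁵ = 30.18 kN, compressive.
σ_{magnesium alloy} = P / A = 30180 / 1725 = 17.49 MPa.

σ ≈ 17.5 MPa (compressive)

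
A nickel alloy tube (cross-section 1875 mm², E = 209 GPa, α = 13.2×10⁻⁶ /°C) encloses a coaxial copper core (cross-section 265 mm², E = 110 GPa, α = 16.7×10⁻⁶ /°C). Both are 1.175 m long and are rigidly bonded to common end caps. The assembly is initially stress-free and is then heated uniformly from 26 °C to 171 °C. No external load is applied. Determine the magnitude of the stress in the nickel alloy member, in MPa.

Equilibrium of a rigid end plate with no external load gives equal and opposite internal forces ±P in the two members. Since α_{copper} > α_{nickel alloy}, heating drives the copper into compression and the nickel alloy into tension.
Compatibility of the two members (thermal + elastic change equal): (α₁ − α₂)ΔT = P·[1/(A₁E₁) + 1/(A₂E₂)].
|α₁ − α₂|·ΔT = 3.5×10⁻⁶ × 145 = 0.0005075.
1/(A₁E₁) + 1/(A₂E₂) = 1/(1875×209×10³) + 1/(265×110×10³) = 3.686×10⁻⁸ N⁻¹.
P = 0.0005075 / 3.686×10⁻⁸ = 13770 N = 13.77 kN.
σ_{nickel alloy} = P/A₁ = 13770/1875 = 7.344 MPa, tensile.

σ ≈ 7.34 MPa (tensile)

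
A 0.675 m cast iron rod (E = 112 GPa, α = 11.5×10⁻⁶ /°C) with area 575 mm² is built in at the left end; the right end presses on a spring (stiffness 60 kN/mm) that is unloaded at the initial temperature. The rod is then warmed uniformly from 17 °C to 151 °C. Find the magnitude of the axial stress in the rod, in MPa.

Free thermal expansion: δ_free = αΔT L = 11.5×10⁻⁶ × 134 × 675 = 1.04 mm.
Let P be the compressive force at the spring. The rod shortens elastically by PL/(AE) and the spring compresses by P/k; together these equal δ_free.
So P = δ_free / [L/(AE) + 1/k] = 1.04 / [ 675/(575×112×10³) + 1/(60×10³) ].
P = 1.04 / 2.715×10⁻⁵ = 38310 N.
σ = P/A = 38310/575 = 66.63 MPa.

σ ≈ 66.6 MPa (compressive)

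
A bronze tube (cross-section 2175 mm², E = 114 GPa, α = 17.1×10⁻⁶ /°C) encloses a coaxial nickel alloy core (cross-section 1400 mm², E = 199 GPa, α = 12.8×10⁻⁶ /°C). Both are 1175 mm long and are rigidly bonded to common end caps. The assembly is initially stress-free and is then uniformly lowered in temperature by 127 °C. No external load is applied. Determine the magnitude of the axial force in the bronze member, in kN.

P ≈ 71.6 kN (tensile in the bronze)

Equilibrium of a rigid end plate with no external load gives equal and opposite internal forces ±P in the two members. Since α_{bronze} > α_{nickel alloy}, cooling drives the bronze into tension and the nickel alloy into compression.
Equating the net (thermal + elastic) strains gives |α₁ − α₂|·ΔT = P·[1/(A₁E₁) + 1/(A₂E₂)].
|α₁ − α₂|·ΔT = 4.3×10⁻⁶ × 127 = 0.0005461.
1/(A₁E₁) + 1/(A₂E₂) = 1/(2175×114×10³) + 1/(1400×199×10³) = 7.622×10⁻⁹ N⁻¹.
P = 0.0005461 / 7.622×10⁻⁹ = 71640 N = 71.64 kN.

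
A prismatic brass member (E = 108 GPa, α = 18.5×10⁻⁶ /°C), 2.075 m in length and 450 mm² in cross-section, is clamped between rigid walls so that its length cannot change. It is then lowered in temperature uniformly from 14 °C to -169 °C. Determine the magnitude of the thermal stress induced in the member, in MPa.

The supports are rigid, so the total axial strain is zero. The restrained thermal strain is ε = αΔT = 18.5×10⁻⁶ × 183 = 3385.5×10⁻⁶.
σ = EαΔT = 108×10³ × 18.5×10⁻⁶ × 183 = 365.6 MPa (tensile; the member is trying to contract).

σ ≈ 366 MPa (tensile)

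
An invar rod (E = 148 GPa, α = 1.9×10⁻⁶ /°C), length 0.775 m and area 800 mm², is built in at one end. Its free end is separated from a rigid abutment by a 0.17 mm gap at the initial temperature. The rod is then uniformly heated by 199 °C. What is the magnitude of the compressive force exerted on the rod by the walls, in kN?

Free thermal elongation = αΔT L = 1.9×10⁻⁶ × 199 × 775 = 0.293 mm.
After closing the 0.17 mm clearance, 0.293 − 0.17 = 0.123 mm of expansion remains to be suppressed by the wall.
Compatibility: PL/(AE) = 0.123 mm, so σ = P/A = E × (0.123/775) = 23.49 MPa.
Force on the wall = σA = 23.49 × 800 mm² = 18.8 kN.

P ≈ 18.8 kN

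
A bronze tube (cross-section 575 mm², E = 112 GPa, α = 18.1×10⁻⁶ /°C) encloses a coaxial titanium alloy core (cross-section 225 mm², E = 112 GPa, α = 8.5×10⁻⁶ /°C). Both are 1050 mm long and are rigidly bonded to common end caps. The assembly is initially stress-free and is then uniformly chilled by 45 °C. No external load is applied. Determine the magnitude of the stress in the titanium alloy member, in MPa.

σ ≈ 34.8 MPa (compressive)

Equilibrium of a rigid end plate with no external load gives equal and opposite internal forces ±P in the two members. Since α_{bronze} > α_{titanium alloy}, cooling drives the bronze into tension and the titanium alloy into compression.
Setting the final lengths equal and cancelling L: (α₁ − α₂)ΔT = P/(A₁E₁) + P/(A₂E₂).
|α₁ − α₂|·ΔT = 9.6×10⁻⁶ × 45 = 0.000432.
1/(A₁E₁) + 1/(A₂E₂) = 1/(575×112×10³) + 1/(225×112×10³) = 5.521×10⁻⁸ N⁻¹.
P = 0.000432 / 5.521×10⁻⁸ = 7825 N = 7.825 kN.
σ_{titanium alloy} = P/A₂ = 7825/225 = 34.78 MPa, compressive.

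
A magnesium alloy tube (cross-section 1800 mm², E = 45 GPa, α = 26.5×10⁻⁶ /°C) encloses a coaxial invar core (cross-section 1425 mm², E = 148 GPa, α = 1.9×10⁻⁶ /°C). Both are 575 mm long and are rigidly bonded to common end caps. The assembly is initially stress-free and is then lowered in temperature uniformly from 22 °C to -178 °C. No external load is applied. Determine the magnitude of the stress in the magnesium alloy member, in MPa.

σ ≈ 160 MPa (tensile)

Equilibrium of a rigid end plate with no external load gives equal and opposite internal forces ±P in the two members. Since α_{magnesium alloy} > α_{invar}, cooling drives the magnesium alloy into tension and the invar into compression.
Compatibility of the two members (thermal + elastic change equal): (α₁ − α₂)ΔT = P·[1/(A₁E₁) + 1/(A₂E₂)].
|α₁ − α₂|·ΔT = 24.6×10⁻⁶ × 200 = 0.00492.
1/(A₁E₁) + 1/(A₂E₂) = 1/(1800×45×10³) + 1/(1425×148×10³) = 1.709×10⁻⁸ N⁻¹.
So P = 0.00492 / 1.709×10⁻⁸ = 287.9 kN.
σ_{magnesium alloy} = P/A₁ = 287900/1800 = 160 MPa, tensile.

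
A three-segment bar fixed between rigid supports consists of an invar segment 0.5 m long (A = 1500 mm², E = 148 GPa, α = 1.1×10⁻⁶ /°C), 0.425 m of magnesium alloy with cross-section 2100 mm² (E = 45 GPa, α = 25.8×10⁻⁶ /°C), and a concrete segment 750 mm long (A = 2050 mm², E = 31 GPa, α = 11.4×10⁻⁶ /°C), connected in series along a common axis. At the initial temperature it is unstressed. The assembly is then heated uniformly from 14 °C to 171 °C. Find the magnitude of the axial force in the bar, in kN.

With the walls removed the bar would change length by δ_free = Σ αᵢΔT Lᵢ = 1.1×10⁻⁶×157×500 + 25.8×10⁻⁶×157×425 + 11.4×10⁻⁶×157×750 = 3.15 mm.
Since the ends are fixed, an axial force P builds up, equal in every segment, with P · Σ Lᵢ/(AᵢEᵢ) = δ_free.
The series flexibility is Σ Lᵢ/(AᵢEᵢ) = 500/(1500×148×10³) + 425/(2100×45×10³) + 750/(2050×31×10³) = 1.855×10⁻⁵ mm/N.
P = 3.15 / 1.855×10⁻⁵ = 169800 N = 169.8 kN, compressive.

P ≈ 170 kN (compressive)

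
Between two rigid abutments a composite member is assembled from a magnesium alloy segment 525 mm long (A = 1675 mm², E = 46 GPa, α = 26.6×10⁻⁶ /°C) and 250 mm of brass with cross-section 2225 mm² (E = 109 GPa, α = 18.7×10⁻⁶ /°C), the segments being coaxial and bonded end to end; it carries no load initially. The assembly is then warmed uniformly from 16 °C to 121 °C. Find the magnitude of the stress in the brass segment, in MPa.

σ ≈ 112 MPa (compressive)

Free thermal expansion of the whole bar: Σ αᵢΔT Lᵢ = 26.6×10⁻⁶×105×525 + 18.7×10⁻⁶×105×250 = 1.957 mm.
The walls prevent any net length change, so an axial force P (same in every segment) develops. Compatibility: P · Σ Lᵢ/(AᵢEᵢ) = δ_free.
The series flexibility is Σ Lᵢ/(AᵢEᵢ) = 525/(1675×46×10³) + 250/(2225×109×10³) = 7.845×10⁻⁶ mm/N.
So P = 1.957 / 7.845×10⁻⁶ = 249.5 kN, compressive.
σ_{brass} = P / A = 249500 / 2225 = 112.1 MPa.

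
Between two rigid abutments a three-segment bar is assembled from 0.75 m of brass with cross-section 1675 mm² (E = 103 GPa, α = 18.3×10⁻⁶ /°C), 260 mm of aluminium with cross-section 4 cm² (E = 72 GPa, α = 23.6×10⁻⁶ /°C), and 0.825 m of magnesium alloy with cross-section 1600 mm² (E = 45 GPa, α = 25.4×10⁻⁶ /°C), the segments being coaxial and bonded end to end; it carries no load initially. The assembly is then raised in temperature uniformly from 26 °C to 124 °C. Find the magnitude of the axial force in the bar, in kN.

If the supports were absent, the total length change would be Σ αᵢΔT Lᵢ = 18.3×10⁻⁶×98×750 + 23.6×10⁻⁶×98×260 + 25.4×10⁻⁶×98×825 = 4 mm.
The walls prevent any net length change, so an axial force P (same in every segment) develops. Compatibility: P · Σ Lᵢ/(AᵢEᵢ) = δ_free.
Σ Lᵢ/(AᵢEᵢ) = 750/(1675×103×10³) + 260/(400×72×10³) + 825/(1600×45×10³) = 2.483×10⁻⁵ mm/N.
Hence P = δ_free / Σ(L/AE) = 4/2.483×10⁻⁵ = 161.1 kN (compressive).

P ≈ 161 kN (compressive)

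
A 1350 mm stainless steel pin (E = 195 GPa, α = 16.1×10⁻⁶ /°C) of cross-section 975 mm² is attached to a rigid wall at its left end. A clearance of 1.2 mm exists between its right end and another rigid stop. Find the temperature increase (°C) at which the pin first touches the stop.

ΔT ≈ 55.2 °C

Contact occurs when the free expansion equals the gap: αΔT L = 1.2 mm.
ΔT = 1.2 / (16.1×10⁻⁶ × 1350) = 55.21 °C.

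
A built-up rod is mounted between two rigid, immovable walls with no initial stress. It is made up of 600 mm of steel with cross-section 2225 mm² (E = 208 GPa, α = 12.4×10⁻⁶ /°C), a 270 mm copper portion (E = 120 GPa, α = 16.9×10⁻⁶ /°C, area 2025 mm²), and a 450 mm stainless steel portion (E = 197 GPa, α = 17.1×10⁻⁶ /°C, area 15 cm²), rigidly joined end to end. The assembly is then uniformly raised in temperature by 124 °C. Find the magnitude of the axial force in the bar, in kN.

If the supports were absent, the total length change would be Σ αᵢΔT Lᵢ = 12.4×10⁻⁶×124×600 + 16.9×10⁻⁶×124×270 + 17.1×10⁻⁶×124×450 = 2.443 mm.
The rigid supports impose zero overall length change; the single axial force P common to all segments must satisfy P Σ Lᵢ/(AᵢEᵢ) = δ_free.
Σ Lᵢ/(AᵢEᵢ) = 600/(2225×208×10³) + 270/(2025×120×10³) + 450/(1500×197×10³) = 3.93×10⁻⁶ mm/N.
Hence P = δ_free / Σ(L/AE) = 2.443/3.93×10⁻⁶ = 621.4 kN (compressive).

P ≈ 621 kN (compressive)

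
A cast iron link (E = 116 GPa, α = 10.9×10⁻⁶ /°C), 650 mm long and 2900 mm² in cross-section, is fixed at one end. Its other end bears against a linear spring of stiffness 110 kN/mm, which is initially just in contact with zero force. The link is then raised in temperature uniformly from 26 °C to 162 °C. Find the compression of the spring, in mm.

The unrestrained thermal change is αΔT L = 10.9×10⁻⁶ × 136 × 650 = 0.9636 mm.
Let P be the compressive force at the spring. The link shortens elastically by PL/(AE) and the spring compresses by P/k; together these equal δ_free.
So P = δ_free / [L/(AE) + 1/k] = 0.9636 / [ 650/(2900×116×10³) + 1/(110×10³) ].
P = 0.9636 / 1.102×10⁻⁵ = 87410 N.
Spring compression = P/k = 87410/(110×10³) = 0.7947 mm.

δ ≈ 0.795 mm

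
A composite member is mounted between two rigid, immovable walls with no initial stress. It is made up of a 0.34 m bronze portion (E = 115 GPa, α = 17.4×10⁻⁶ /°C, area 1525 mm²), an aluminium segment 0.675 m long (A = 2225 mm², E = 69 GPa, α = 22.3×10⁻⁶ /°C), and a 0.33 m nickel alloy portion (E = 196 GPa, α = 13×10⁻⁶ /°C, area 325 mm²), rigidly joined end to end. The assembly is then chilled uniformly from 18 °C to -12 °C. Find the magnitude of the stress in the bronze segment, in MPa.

σ ≈ 43.1 MPa (tensile)

If the supports were absent, the total length change would be Σ αᵢΔT Lᵢ = 17.4×10⁻⁶×30×340 + 22.3×10⁻⁶×30×675 + 13×10⁻⁶×30×330 = 0.7578 mm.
The walls prevent any net length change, so an axial force P (same in every segment) develops. Compatibility: P · Σ Lᵢ/(AᵢEᵢ) = δ_free.
Σ Lᵢ/(AᵢEᵢ) = 340/(1525×115×10³) + 675/(2225×69×10³) + 330/(325×196×10³) = 1.152×10⁻⁵ mm/N.
Hence P = δ_free / Σ(L/AE) = 0.7578/1.152×10⁻⁵ = 65.8 kN (tensile).
σ_{bronze} = P / A = 65800 / 1525 = 43.15 MPa.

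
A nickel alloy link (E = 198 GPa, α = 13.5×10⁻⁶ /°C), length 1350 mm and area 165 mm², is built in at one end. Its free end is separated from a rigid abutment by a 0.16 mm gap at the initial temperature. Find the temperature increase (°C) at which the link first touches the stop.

ΔT ≈ 8.78 °C

Contact occurs when the free expansion equals the gap: αΔT L = 0.16 mm.
So ΔT = g/(αL) = 0.16/(13.5×10⁻⁶ × 1350) = 8.779 °C.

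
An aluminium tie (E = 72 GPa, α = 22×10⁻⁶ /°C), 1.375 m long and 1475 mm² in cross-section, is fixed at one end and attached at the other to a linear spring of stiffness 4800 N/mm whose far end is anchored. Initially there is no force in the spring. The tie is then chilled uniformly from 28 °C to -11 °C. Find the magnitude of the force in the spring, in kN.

P ≈ 5.33 kN

The unrestrained thermal change is αΔT L = 22×10⁻⁶ × 39 × 1375 = 1.18 mm.
Let P be the tensile force in the spring. The tie extends elastically by PL/(AE) and the spring stretches by P/k; together these equal δ_free.
P [ L/(AE) + 1/k ] = δ_free → P [ 1375/(1475×72×10³) + 1/(4800) ] = 1.18.
P = 1.18 / 0.0002213 = 5331 N.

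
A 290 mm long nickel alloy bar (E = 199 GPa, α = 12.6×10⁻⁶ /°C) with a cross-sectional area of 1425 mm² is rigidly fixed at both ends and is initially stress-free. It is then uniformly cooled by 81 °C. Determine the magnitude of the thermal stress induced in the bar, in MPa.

σ ≈ 203 MPa (tensile)

With length fixed, the mechanical strain must cancel the thermal strain αΔT = 12.6×10⁻⁶ × 81 = 1020.6×10⁻⁶.
Hence σ = E·αΔT = 199×10³ × 1020.6×10⁻⁶ = 203.1 MPa, tensile.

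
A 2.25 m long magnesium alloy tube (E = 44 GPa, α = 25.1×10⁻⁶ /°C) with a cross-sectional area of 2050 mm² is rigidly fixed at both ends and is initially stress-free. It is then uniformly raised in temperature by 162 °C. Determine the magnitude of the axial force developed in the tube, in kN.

Full restraint means ε = 0, so the stress is σ = EαΔT = 44×10³ × 25.1×10⁻⁶ × 162 = 178.9 MPa.
Axial force P = σA = 178.9 × 2050 = 366800 N = 366.8 kN, compressive.

P ≈ 367 kN (compressive)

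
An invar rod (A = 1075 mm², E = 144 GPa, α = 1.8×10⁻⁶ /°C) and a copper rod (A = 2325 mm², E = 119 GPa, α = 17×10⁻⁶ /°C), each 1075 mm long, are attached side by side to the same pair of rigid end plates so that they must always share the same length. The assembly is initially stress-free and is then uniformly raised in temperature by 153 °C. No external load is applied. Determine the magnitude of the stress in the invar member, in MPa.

σ ≈ 215 MPa (tensile)

Equilibrium of a rigid end plate with no external load gives equal and opposite internal forces ±P in the two members. Since α_{copper} > α_{invar}, heating drives the copper into compression and the invar into tension.
Setting the final lengths equal and cancelling L: (α₁ − α₂)ΔT = P/(A₁E₁) + P/(A₂E₂).
|α₁ − α₂|·ΔT = 15.2×10⁻⁶ × 153 = 0.002326.
1/(A₁E₁) + 1/(A₂E₂) = 1/(1075×144×10³) + 1/(2325×119×10³) = 1.007×10⁻⁸ N⁻¹.
So P = 0.002326 / 1.007×10⁻⁸ = 230.8 kN.
σ_{invar} = P/A₁ = 230800/1075 = 214.7 MPa, tensile.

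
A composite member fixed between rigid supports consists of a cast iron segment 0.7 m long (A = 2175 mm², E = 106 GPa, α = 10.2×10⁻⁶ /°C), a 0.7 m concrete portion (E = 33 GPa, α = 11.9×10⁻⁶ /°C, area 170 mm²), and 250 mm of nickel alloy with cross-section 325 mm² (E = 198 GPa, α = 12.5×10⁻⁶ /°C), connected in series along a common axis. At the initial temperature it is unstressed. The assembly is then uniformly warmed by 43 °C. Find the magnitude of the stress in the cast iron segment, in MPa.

With the walls removed the bar would change length by δ_free = Σ αᵢΔT Lᵢ = 10.2×10⁻⁶×43×700 + 11.9×10⁻⁶×43×700 + 12.5×10⁻⁶×43×250 = 0.7996 mm.
The walls prevent any net length change, so an axial force P (same in every segment) develops. Compatibility: P · Σ Lᵢ/(AᵢEᵢ) = δ_free.
The series flexibility is Σ Lᵢ/(AᵢEᵢ) = 700/(2175×106×10³) + 700/(170×33×10³) + 250/(325×198×10³) = 0.0001317 mm/N.
So P = 0.7996 / 0.0001317 = 6.071 kN, compressive.
σ_{cast iron} = P / A = 6071 / 2175 = 2.791 MPa.

σ ≈ 2.79 MPa (compressive)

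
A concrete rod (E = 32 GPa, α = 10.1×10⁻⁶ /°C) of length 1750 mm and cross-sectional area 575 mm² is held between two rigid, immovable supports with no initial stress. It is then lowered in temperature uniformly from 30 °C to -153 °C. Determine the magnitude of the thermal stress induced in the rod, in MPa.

σ ≈ 59.1 MPa (tensile)

Because both ends are immovable the net strain is zero, and the suppressed thermal strain is αΔT = 10.1×10⁻⁶ × 183 = 1848.3×10⁻⁶.
The stress required to suppress this strain is σ = Eε = 32×10³ × 1848.3×10⁻⁶ = 59.15 MPa, tensile since the rod is trying to contract.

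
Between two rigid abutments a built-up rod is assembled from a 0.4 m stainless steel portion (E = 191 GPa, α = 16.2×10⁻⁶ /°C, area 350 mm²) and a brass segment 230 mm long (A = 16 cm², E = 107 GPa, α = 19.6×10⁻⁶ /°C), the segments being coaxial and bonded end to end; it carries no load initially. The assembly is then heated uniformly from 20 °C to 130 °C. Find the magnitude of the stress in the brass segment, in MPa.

σ ≈ 103 MPa (compressive)

If the supports were absent, the total length change would be Σ αᵢΔT Lᵢ = 16.2×10⁻⁶×110×400 + 19.6×10⁻⁶×110×230 = 1.209 mm.
The rigid supports impose zero overall length change; the single axial force P common to all segments must satisfy P Σ Lᵢ/(AᵢEᵢ) = δ_free.
Σ Lᵢ/(AᵢEᵢ) = 400/(350×191×10³) + 230/(1600×107×10³) = 7.327×10⁻⁶ mm/N.
So P = 1.209 / 7.327×10⁻⁶ = 165 kN, compressive.
σ_{brass} = P / A = 165000 / 1600 = 103.1 MPa.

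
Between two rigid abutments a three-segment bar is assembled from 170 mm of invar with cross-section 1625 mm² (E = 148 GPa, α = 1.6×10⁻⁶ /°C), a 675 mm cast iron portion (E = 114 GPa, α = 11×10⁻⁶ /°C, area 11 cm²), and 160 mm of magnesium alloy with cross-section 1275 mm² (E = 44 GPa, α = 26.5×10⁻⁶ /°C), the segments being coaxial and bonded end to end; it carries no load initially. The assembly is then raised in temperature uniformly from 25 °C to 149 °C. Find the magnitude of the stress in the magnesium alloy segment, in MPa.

σ ≈ 130 MPa (compressive)

Free thermal expansion of the whole bar: Σ αᵢΔT Lᵢ = 1.6×10⁻⁶×124×170 + 11×10⁻⁶×124×675 + 26.5×10⁻⁶×124×160 = 1.48 mm.
Since the ends are fixed, an axial force P builds up, equal in every segment, with P · Σ Lᵢ/(AᵢEᵢ) = δ_free.
Σ Lᵢ/(AᵢEᵢ) = 170/(1625×148×10³) + 675/(1100×114×10³) + 160/(1275×44×10³) = 8.942×10⁻⁶ mm/N.
So P = 1.48 / 8.942×10⁻⁶ = 165.5 kN, compressive.
σ_{magnesium alloy} = P / A = 165500 / 1275 = 129.8 MPa.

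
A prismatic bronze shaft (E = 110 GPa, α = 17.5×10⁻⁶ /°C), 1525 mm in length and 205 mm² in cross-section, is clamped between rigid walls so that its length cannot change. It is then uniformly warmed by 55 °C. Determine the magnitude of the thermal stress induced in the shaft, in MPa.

The supports are rigid, so the total axial strain is zero. The restrained thermal strain is ε = αΔT = 17.5×10⁻⁶ × 55 = 962.5×10⁻⁶.
The stress required to suppress this strain is σ = Eε = 110×10³ × 962.5×10⁻⁶ = 105.9 MPa, compressive since the shaft is trying to expand.

σ ≈ 106 MPa (compressive)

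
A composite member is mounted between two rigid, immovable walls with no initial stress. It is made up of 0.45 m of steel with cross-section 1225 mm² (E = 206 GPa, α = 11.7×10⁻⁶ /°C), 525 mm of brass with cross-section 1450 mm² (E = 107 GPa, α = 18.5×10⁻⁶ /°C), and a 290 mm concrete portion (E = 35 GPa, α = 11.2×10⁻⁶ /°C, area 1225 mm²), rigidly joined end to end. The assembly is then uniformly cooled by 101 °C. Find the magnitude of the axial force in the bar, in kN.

P ≈ 154 kN (tensile)

With the walls removed the bar would change length by δ_free = Σ αᵢΔT Lᵢ = 11.7×10⁻⁶×101×450 + 18.5×10⁻⁶×101×525 + 11.2×10⁻⁶×101×290 = 1.841 mm.
Since the ends are fixed, an axial force P builds up, equal in every segment, with P · Σ Lᵢ/(AᵢEᵢ) = δ_free.
Σ Lᵢ/(AᵢEᵢ) = 450/(1225×206×10³) + 525/(1450×107×10³) + 290/(1225×35×10³) = 1.193×10⁻⁵ mm/N.
So P = 1.841 / 1.193×10⁻⁵ = 154.3 kN, tensile.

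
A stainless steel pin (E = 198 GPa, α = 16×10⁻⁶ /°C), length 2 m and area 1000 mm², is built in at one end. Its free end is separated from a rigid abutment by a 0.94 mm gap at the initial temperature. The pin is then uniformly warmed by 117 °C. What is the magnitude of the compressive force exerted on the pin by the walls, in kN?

Unrestrained expansion: δ_free = αΔT L = 16×10⁻⁶ × 117 × 2000 = 3.744 mm.
This exceeds the 0.94 mm gap, so the wall pushes back. The portion of expansion that must be recovered elastically is δ_free − gap = 3.744 − 0.94 = 2.804 mm.
That suppressed elongation corresponds to σ = E·Δ/L = 198×10³ × 2.804/2000 = 277.6 MPa.
P = σA = 277.6 × 1000 = 277.6 kN.

P ≈ 278 kN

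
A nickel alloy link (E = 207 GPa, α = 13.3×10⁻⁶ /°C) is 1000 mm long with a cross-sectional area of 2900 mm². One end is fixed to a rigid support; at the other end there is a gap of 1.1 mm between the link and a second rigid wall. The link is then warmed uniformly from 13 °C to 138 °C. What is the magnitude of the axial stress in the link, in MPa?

If the wall were absent the link would grow by αΔT L = 13.3×10⁻⁶ × 125 × 1000 = 1.662 mm.
The gap closes (δ_free > 1.1 mm) and the wall then resists a further 1.662 − 1.1 = 0.5625 mm of expansion.
So σ = E(δ_free − g)/L = 207×10³ × 0.5625/1000 = 116.4 MPa.

σ ≈ 116 MPa (compressive)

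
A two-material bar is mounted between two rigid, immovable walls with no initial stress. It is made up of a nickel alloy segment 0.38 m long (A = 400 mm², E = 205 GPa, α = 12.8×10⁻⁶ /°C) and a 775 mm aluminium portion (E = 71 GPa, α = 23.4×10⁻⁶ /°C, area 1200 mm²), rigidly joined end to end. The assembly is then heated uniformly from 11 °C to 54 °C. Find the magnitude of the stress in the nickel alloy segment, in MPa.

If the supports were absent, the total length change would be Σ αᵢΔT Lᵢ = 12.8×10⁻⁶×43×380 + 23.4×10⁻⁶×43×775 = 0.989 mm.
The walls prevent any net length change, so an axial force P (same in every segment) develops. Compatibility: P · Σ Lᵢ/(AᵢEᵢ) = δ_free.
Σ Lᵢ/(AᵢEᵢ) = 380/(400×205×10³) + 775/(1200×71×10³) = 1.373×10⁻⁵ mm/N.
Hence P = δ_free / Σ(L/AE) = 0.989/1.373×10⁻⁵ = 72.03 kN (compressive).
σ_{nickel alloy} = P / A = 72030 / 400 = 180.1 MPa.

σ ≈ 180 MPa (compressive)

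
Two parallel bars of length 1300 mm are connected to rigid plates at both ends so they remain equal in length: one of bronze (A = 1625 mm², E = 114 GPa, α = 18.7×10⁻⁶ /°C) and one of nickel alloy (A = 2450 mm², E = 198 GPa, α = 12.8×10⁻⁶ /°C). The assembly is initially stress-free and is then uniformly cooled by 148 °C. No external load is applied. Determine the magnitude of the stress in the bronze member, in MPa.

σ ≈ 72 MPa (tensile)

Equilibrium of a rigid end plate with no external load gives equal and opposite internal forces ±P in the two members. Since α_{bronze} > α_{nickel alloy}, cooling drives the bronze into tension and the nickel alloy into compression.
Equating the net (thermal + elastic) strains gives |α₁ − α₂|·ΔT = P·[1/(A₁E₁) + 1/(A₂E₂)].
|α₁ − α₂|·ΔT = 5.9×10⁻⁶ × 148 = 0.0008732.
1/(A₁E₁) + 1/(A₂E₂) = 1/(1625×114×10³) + 1/(2450×198×10³) = 7.46×10⁻⁹ N⁻¹.
P = 0.0008732 / 7.46×10⁻⁹ = 117100 N = 117.1 kN.
σ_{bronze} = P/A₁ = 117100/1625 = 72.04 MPa, tensile.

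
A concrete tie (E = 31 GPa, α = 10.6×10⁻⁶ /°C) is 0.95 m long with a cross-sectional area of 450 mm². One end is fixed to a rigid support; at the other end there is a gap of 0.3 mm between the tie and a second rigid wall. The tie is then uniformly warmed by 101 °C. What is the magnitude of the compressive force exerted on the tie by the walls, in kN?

P ≈ 10.5 kN

Free thermal elongation = αΔT L = 10.6×10⁻⁶ × 101 × 950 = 1.017 mm.
This exceeds the 0.3 mm gap, so the wall pushes back. The portion of expansion that must be recovered elastically is δ_free − gap = 1.017 − 0.3 = 0.7171 mm.
So σ = E(δ_free − g)/L = 31×10³ × 0.7171/950 = 23.4 MPa.
Force on the wall = σA = 23.4 × 450 mm² = 10.53 kN.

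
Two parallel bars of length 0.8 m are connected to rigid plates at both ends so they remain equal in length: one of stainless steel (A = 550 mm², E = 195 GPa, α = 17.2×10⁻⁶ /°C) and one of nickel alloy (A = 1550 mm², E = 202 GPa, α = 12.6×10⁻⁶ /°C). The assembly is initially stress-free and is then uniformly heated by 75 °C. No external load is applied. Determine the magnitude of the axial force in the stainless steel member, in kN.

P ≈ 27.6 kN (compressive in the stainless steel)

The stainless steel has the larger α, so on heating it would change length more than the nickel alloy if both were free. The rigid plates force a common final length, so the stainless steel is put into compression and the nickel alloy into tension, with equal and opposite forces P (no external load).
Setting the final lengths equal and cancelling L: (α₁ − α₂)ΔT = P/(A₁E₁) + P/(A₂E₂).
|α₁ − α₂|·ΔT = 4.6×10⁻⁶ × 75 = 0.000345.
1/(A₁E₁) + 1/(A₂E₂) = 1/(550×195×10³) + 1/(1550×202×10³) = 1.252×10⁻⁸ N⁻¹.
So P = 0.000345 / 1.252×10⁻⁸ = 27.56 kN.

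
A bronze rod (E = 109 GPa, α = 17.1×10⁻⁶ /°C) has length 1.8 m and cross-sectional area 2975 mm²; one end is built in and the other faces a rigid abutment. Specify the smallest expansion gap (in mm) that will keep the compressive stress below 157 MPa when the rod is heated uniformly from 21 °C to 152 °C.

g ≈ 1.44 mm

With no wall the rod would lengthen by αΔT L = 17.1×10⁻⁶ × 131 × 1800 = 4.032 mm.
A stress of 157 MPa corresponds to the wall pushing the rod back by σL/E = 157×1800/(109×10³) = 2.593 mm.
The gap must absorb the remainder: g_min = 4.032 − 2.593 = 1.44 mm.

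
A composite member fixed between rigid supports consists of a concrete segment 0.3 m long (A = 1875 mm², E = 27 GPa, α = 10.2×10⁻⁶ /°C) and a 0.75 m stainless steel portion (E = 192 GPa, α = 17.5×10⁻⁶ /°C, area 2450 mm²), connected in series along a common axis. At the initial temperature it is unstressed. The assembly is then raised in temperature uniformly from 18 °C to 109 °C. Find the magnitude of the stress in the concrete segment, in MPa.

With the walls removed the bar would change length by δ_free = Σ αᵢΔT Lᵢ = 10.2×10⁻⁶×91×300 + 17.5×10⁻⁶×91×750 = 1.473 mm.
The rigid supports impose zero overall length change; the single axial force P common to all segments must satisfy P Σ Lᵢ/(AᵢEᵢ) = δ_free.
The series flexibility is Σ Lᵢ/(AᵢEᵢ) = 300/(1875×27×10³) + 750/(2450×192×10³) = 7.52×10⁻⁶ mm/N.
So P = 1.473 / 7.52×10⁻⁶ = 195.8 kN, compressive.
σ_{concrete} = P / A = 195800 / 1875 = 104.5 MPa.

σ ≈ 104 MPa (compressive)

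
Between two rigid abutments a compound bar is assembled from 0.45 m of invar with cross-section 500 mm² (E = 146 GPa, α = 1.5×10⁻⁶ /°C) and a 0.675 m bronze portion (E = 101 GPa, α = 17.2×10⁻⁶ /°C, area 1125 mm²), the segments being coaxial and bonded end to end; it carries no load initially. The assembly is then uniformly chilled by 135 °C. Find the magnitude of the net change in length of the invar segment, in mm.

|ΔL| ≈ 0.753 mm

If the supports were absent, the total length change would be Σ αᵢΔT Lᵢ = 1.5×10⁻⁶×135×450 + 17.2×10⁻⁶×135×675 = 1.658 mm.
The walls prevent any net length change, so an axial force P (same in every segment) develops. Compatibility: P · Σ Lᵢ/(AᵢEᵢ) = δ_free.
The series flexibility is Σ Lᵢ/(AᵢEᵢ) = 450/(500×146×10³) + 675/(1125×101×10³) = 1.21×10⁻⁵ mm/N.
P = 1.658 / 1.21×10⁻⁵ = 137000 N = 137 kN, tensile.
For the invar segment, free thermal change = 1.5×10⁻⁶×135×450 = 0.09113 mm and elastic change from P = 137000×450/(500×146×10³) = 0.8446 mm; these oppose, so the net change is 0.753 mm (segment lengthens).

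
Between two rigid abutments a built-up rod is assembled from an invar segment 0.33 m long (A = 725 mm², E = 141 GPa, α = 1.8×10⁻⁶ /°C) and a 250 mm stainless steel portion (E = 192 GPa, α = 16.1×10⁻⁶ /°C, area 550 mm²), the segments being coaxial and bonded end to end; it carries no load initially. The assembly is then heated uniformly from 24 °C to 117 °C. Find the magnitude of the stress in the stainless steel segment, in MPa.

Free thermal expansion of the whole bar: Σ αᵢΔT Lᵢ = 1.8×10⁻⁶×93×330 + 16.1×10⁻⁶×93×250 = 0.4296 mm.
The rigid supports impose zero overall length change; the single axial force P common to all segments must satisfy P Σ Lᵢ/(AᵢEᵢ) = δ_free.
Σ Lᵢ/(AᵢEᵢ) = 330/(725×141×10³) + 250/(550×192×10³) = 5.596×10⁻⁶ mm/N.
Hence P = δ_free / Σ(L/AE) = 0.4296/5.596×10⁻⁶ = 76.77 kN (compressive).
σ_{stainless steel} = P / A = 76770 / 550 = 139.6 MPa.

σ ≈ 140 MPa (compressive)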